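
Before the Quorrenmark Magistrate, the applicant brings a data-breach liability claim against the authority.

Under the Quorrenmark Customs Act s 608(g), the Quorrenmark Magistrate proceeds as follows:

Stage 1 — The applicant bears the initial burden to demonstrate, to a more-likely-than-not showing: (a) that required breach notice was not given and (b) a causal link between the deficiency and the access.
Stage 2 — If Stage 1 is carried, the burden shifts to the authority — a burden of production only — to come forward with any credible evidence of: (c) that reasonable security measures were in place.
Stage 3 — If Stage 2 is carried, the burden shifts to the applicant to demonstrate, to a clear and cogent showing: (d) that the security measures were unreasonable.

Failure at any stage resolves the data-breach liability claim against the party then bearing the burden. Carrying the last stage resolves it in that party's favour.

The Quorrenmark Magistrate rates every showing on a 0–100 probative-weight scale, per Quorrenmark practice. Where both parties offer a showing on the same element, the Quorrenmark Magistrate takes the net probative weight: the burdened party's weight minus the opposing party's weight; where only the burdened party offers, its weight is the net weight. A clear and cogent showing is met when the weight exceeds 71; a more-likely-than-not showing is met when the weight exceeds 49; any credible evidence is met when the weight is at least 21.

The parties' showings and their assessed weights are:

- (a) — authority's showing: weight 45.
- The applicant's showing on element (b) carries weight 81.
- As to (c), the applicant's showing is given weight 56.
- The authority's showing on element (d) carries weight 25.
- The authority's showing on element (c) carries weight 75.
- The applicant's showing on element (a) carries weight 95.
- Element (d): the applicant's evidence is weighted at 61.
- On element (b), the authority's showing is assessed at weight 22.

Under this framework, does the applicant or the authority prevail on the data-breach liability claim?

Stage 1 (applicant, a more-likely-than-not showing, weight exceeds 49): (a) net 95−45=50 > 49 — meets; (b) net 81−22=59 > 49 — meets.
  Stage 1 carried; the burden shifts to the authority.
Stage 2 (authority, any credible evidence, weight is at least 21): (c) net 75−56=19 < 21 — fails.
  The authority does not carry Stage 2.
So the applicant prevails.

applicant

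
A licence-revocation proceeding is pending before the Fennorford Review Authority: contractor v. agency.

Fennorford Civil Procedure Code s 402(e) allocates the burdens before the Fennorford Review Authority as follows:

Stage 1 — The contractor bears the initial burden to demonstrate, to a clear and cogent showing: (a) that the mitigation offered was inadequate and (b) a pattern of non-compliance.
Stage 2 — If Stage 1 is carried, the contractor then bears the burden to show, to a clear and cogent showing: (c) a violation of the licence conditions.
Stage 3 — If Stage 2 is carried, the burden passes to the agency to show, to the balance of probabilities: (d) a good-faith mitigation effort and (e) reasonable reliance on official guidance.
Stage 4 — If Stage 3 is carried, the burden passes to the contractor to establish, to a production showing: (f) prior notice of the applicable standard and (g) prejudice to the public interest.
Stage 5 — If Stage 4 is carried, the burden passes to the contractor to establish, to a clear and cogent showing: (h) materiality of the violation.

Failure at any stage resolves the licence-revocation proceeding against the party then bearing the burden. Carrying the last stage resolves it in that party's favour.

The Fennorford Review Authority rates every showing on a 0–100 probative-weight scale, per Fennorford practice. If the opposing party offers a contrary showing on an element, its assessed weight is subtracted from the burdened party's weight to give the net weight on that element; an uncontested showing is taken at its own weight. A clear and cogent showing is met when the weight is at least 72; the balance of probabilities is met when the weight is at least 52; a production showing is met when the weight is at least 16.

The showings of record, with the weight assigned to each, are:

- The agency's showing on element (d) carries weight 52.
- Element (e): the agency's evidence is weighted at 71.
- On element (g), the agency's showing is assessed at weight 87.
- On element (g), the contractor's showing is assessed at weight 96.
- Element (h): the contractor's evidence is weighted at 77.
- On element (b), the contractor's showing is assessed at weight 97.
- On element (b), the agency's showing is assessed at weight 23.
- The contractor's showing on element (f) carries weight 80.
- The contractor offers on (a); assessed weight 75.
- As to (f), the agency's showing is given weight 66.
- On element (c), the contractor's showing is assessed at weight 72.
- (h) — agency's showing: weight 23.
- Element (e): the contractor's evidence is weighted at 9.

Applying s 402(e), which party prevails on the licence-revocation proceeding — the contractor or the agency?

agency

Stage 1 (contractor, a clear and cogent showing, weight is at least 72): (a) 75 ≥ 72 — meets; (b) net 97−23=74 ≥ 72 — meets.
  All elements met. The contractor retains the burden for Stage 2.
Stage 2 (contractor, a clear and cogent showing, weight is at least 72): (c) 72 ≥ 72 — meets.
  All elements met. The burden passes to the agency.
Stage 3 (agency, the balance of probabilities, weight is at least 52): (d) 52 ≥ 52 — meets; (e) net 71−9=62 ≥ 52 — meets.
  All elements met. The burden passes to the contractor.
Stage 4 (contractor, a production showing, weight is at least 16): (f) net 80−66=14 < 16 — fails; (g) net 96−87=9 < 16 — fails.
  Stage 4 not carried; the contractor fails its burden.
The agency prevails.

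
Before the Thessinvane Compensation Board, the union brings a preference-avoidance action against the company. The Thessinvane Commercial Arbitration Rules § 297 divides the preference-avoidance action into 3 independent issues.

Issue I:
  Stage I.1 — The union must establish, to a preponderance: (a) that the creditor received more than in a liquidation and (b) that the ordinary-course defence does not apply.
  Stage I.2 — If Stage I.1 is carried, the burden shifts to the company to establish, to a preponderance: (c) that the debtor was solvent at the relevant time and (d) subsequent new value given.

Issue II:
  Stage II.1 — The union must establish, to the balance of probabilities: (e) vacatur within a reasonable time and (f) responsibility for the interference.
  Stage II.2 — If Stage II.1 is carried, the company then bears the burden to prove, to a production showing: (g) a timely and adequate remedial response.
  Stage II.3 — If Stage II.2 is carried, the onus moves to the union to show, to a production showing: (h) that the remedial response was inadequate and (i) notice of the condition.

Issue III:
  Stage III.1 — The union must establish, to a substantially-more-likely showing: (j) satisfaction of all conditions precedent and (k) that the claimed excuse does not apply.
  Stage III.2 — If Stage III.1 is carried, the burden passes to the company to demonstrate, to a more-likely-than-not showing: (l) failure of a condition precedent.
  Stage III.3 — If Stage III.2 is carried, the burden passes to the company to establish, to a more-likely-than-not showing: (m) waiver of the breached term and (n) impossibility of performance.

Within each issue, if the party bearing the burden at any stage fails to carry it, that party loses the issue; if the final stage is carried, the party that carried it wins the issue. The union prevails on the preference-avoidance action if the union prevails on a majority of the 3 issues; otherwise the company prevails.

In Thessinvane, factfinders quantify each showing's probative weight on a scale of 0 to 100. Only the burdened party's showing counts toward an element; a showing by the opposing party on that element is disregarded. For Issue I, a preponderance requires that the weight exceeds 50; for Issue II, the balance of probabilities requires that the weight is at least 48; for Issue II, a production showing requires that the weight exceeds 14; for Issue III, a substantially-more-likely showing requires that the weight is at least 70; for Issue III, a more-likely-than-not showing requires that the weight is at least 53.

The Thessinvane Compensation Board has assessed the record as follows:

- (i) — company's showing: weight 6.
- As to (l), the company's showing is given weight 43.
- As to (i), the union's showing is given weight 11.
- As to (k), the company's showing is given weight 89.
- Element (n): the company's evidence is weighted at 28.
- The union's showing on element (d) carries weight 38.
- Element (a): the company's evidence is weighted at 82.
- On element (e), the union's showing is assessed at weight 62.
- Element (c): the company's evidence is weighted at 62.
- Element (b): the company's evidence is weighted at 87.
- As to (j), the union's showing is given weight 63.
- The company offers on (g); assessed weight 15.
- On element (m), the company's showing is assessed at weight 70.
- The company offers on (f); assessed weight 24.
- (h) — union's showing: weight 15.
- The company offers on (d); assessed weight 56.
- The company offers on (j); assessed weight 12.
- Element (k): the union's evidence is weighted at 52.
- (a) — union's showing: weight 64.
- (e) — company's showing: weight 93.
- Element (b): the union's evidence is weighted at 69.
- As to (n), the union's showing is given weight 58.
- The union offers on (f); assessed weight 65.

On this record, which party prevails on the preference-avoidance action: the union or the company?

company

— Issue I —
Stage I.1 — burden on union; standard: a preponderance (weight exceeds 50).
    (a): 64 (company's 82 disregarded) > 50 [met]
    (b): 69 (company's 87 disregarded) > 50 [met]
  Stage I.1 is satisfied; the onus moves to the company.
Stage I.2 — burden on company; standard: a preponderance (weight exceeds 50).
    (c): 62 > 50 [met]
    (d): 56 (union's 38 disregarded) > 50 [met]
  The company carries the last stage.
With every stage satisfied, the company prevails on this issue.
— Issue II —
At Stage II.1 the union must meet the balance of probabilities (weight is at least 48): on (e) the weight is 62 (the company's 93 is given no effect), ≥ 48, so (e) meets the standard; on (f) the weight is 65 (the company's 24 is given no effect), ≥ 48, so (f) meets the standard.
  Stage II.1 is satisfied; the onus moves to the company.
At Stage II.2 the company must meet a production showing (weight exceeds 14): on (g) the weight is 15, which does exceed 14, so (g) meets the standard.
  Stage II.2 is satisfied; the onus moves to the union.
At Stage II.3 the union must meet a production showing (weight exceeds 14): on (h) the weight is 15, which does exceed 14, so (h) meets the standard; on (i) the weight is 11 (the company's 6 is given no effect), ≤ 14, so (i) does not meet the standard.
  Not every element is met, so the union fails to carry Stage II.3.
The analysis ends at Stage II.3; the company prevails on this issue.
— Issue III —
Stage III.1 (union, a substantially-more-likely showing, weight is at least 70): (j) 63 (company's 12 disregarded) < 70 — fails; (k) 52 (company's 89 disregarded) < 70 — fails.
  The union does not carry Stage III.1.
So the company prevails on this issue.
Per-issue: Issue I → company; Issue II → company; Issue III → company. The union must prevail on a majority of issues; overall, the company prevails.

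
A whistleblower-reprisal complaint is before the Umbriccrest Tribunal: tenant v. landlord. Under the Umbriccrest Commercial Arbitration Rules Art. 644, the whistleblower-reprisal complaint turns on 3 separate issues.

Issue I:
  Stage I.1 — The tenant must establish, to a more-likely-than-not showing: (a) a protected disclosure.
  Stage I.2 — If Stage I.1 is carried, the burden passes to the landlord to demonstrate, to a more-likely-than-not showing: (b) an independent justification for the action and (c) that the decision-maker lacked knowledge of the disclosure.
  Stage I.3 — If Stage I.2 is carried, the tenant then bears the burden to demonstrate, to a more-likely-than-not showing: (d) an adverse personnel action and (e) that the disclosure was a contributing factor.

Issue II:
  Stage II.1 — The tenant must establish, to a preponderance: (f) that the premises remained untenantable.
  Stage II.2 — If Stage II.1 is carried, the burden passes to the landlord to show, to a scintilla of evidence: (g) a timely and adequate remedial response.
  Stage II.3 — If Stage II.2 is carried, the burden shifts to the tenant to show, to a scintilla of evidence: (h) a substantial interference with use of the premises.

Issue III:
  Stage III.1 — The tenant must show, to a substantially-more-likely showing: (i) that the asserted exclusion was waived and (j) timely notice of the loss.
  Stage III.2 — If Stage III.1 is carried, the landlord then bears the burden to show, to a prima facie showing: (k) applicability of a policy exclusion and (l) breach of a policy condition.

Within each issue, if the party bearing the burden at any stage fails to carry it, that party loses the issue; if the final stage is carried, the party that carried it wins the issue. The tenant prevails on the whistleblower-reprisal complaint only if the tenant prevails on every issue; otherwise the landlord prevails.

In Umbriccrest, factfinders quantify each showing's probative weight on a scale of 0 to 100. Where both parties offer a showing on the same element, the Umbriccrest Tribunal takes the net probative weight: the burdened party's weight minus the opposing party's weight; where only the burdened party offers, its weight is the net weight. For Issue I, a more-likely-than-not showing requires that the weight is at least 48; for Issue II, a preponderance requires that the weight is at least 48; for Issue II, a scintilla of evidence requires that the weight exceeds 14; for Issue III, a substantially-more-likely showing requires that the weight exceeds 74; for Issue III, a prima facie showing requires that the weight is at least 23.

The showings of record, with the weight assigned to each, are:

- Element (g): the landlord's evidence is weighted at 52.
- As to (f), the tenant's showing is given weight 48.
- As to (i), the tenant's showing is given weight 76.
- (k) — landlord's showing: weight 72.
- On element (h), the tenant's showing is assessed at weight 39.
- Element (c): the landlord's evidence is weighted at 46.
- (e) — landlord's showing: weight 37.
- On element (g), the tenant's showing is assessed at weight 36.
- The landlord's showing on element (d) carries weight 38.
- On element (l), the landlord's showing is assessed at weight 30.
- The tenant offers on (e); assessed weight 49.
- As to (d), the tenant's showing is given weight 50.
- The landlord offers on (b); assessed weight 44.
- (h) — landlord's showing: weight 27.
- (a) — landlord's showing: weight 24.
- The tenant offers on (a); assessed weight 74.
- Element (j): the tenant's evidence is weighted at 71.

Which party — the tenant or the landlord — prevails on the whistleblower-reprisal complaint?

— Issue I —
At Stage I.1 the tenant must meet a more-likely-than-not showing (weight is at least 48): on (a) the weight is 74 less the opposing 24 gives net 50, ≥ 48, so (a) meets the standard.
  All elements met. The burden passes to the landlord.
At Stage I.2 the landlord must meet a more-likely-than-not showing (weight is at least 48): on (b) the weight is 44, < 48, so (b) does not meet the standard; on (c) the weight is 46, < 48, so (c) does not meet the standard.
  Not every element is met, so the landlord fails to carry Stage I.2.
So the tenant prevails on this issue.
— Issue II —
Stage II.1 (tenant, a preponderance, weight is at least 48): (f) 48 ≥ 48 — meets.
  Stage II.1 carried; the burden shifts to the landlord.
Stage II.2 (landlord, a scintilla of evidence, weight exceeds 14): (g) net 52−36=16 > 14 — meets.
  All elements met. The burden passes to the tenant.
Stage II.3 (tenant, a scintilla of evidence, weight exceeds 14): (h) net 39−27=12 ≤ 14 — fails.
  Stage II.3 not carried; the tenant fails its burden.
So the landlord prevails on this issue.
— Issue III —
Stage III.1 (tenant, a substantially-more-likely showing, weight exceeds 74): (i) 76 > 74 — meets; (j) 71 ≤ 74 — fails.
  Stage III.1 not carried; the tenant fails its burden.
The analysis ends at Stage III.1; the landlord prevails on this issue.
Per-issue: Issue I → tenant; Issue II → landlord; Issue III → landlord. The tenant must prevail on every issue; overall, the landlord prevails.

landlord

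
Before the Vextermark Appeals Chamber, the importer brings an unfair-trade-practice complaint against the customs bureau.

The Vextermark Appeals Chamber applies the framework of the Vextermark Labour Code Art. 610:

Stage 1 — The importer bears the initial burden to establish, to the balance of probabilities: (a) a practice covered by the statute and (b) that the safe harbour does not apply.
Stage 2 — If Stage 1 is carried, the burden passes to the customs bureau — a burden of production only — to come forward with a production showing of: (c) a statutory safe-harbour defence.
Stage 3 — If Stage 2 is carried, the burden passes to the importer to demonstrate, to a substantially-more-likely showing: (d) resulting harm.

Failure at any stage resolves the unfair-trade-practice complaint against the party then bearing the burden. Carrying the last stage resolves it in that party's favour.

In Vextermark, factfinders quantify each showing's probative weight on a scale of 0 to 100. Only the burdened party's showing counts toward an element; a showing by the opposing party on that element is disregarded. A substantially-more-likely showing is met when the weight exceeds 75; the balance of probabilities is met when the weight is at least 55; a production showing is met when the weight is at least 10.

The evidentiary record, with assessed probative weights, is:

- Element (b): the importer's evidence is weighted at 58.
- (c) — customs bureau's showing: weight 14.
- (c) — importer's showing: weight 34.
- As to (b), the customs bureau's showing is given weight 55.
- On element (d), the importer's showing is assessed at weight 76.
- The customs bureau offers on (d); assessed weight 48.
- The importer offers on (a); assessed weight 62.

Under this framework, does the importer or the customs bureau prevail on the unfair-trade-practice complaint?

importer

At Stage 1 the importer must meet the balance of probabilities (weight is at least 55): on (a) the weight is 62, which does reach 55, so (a) meets the standard; on (b) the weight is 58 (the customs bureau's 55 is given no effect), ≥ 55, so (b) meets the standard.
  Stage 1 carried; the burden shifts to the customs bureau.
At Stage 2 the customs bureau must meet a production showing (weight is at least 10): on (c) the weight is 14 (the importer's 34 is given no effect), which does reach 10, so (c) meets the standard.
  The customs bureau carries Stage 2; the importer now bears the burden.
At Stage 3 the importer must meet a substantially-more-likely showing (weight exceeds 75): on (d) the weight is 76 (the customs bureau's 48 is given no effect), which does exceed 75, so (d) meets the standard.
  All elements met at the final stage.
With every stage satisfied, the importer prevails.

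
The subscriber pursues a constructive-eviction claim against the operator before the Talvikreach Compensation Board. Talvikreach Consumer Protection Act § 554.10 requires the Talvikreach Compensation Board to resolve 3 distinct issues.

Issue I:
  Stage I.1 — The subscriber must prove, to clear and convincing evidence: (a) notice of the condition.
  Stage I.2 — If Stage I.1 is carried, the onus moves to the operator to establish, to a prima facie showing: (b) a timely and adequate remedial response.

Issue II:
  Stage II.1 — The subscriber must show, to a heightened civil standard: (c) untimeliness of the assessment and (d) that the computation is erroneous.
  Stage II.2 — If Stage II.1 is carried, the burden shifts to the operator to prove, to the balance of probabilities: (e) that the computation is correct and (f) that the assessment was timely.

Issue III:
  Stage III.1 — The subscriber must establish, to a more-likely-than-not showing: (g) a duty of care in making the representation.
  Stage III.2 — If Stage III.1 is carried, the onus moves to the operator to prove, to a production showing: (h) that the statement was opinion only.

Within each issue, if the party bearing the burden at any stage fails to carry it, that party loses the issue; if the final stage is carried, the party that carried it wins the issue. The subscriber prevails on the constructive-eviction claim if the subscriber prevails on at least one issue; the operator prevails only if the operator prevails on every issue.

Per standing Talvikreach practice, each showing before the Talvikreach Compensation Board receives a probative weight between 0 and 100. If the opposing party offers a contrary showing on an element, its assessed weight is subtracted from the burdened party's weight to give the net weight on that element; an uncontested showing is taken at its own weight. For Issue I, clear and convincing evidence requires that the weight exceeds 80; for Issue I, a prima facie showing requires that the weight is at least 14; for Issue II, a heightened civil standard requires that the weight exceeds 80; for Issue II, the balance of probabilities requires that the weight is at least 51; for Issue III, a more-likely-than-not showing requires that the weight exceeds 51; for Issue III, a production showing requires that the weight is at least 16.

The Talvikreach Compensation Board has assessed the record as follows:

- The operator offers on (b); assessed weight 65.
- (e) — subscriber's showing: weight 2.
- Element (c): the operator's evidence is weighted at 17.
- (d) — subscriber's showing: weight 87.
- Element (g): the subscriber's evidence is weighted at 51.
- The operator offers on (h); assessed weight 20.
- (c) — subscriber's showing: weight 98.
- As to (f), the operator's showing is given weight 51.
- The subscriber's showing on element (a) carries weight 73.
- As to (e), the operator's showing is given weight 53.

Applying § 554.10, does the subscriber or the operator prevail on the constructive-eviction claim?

operator

— Issue I —
Stage I.1 — burden on subscriber; standard: clear and convincing evidence (weight exceeds 80).
    (a): 73 ≤ 80 [not met]
  The subscriber does not carry Stage I.1.
The analysis ends at Stage I.1; the operator prevails on this issue.
— Issue II —
Stage II.1 — burden on subscriber; standard: a heightened civil standard (weight exceeds 80).
    (c): 98 − 17 = 81 > 80 [met]
    (d): 87 > 80 [met]
  All elements met. The burden passes to the operator.
Stage II.2 — burden on operator; standard: the balance of probabilities (weight is at least 51).
    (e): 53 − 2 = 51 ≥ 51 [met]
    (f): 51 ≥ 51 [met]
  The operator carries the last stage.
Every stage carried; the operator prevails on this issue.
— Issue III —
Stage III.1 — burden on subscriber; standard: a more-likely-than-not showing (weight exceeds 51).
    (g): 51 ≤ 51 [not met]
  Stage III.1 not carried; the subscriber fails its burden.
The operator prevails on this issue.
Per-issue: Issue I → operator; Issue II → operator; Issue III → operator. The subscriber must prevail on at least one issue; overall, the operator prevails.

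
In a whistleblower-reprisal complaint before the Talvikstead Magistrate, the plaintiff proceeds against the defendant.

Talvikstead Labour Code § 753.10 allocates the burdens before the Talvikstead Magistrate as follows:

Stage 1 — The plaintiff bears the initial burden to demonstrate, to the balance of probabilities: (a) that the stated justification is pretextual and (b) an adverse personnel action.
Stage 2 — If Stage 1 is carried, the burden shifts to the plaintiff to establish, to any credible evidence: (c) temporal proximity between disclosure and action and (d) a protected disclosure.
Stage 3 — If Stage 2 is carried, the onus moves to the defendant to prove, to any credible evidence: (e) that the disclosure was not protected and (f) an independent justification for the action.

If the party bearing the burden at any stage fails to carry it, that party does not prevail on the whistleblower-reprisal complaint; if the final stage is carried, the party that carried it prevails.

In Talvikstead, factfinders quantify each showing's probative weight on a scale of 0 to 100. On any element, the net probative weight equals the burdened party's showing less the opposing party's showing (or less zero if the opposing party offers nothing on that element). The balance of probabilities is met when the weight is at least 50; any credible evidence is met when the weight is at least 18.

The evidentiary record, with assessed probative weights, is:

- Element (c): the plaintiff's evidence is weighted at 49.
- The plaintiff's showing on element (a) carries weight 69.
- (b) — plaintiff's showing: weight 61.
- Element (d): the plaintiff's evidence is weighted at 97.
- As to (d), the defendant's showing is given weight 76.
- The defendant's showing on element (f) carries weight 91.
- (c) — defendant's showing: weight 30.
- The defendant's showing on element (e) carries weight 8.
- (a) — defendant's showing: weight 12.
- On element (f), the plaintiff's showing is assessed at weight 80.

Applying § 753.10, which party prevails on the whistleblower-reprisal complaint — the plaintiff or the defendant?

plaintiff

Stage 1 (plaintiff, the balance of probabilities, weight is at least 50): (a) net 69−12=57 ≥ 50 — meets; (b) 61 ≥ 50 — meets.
  Stage 1 is satisfied; the plaintiff continues to bear the burden.
Stage 2 (plaintiff, any credible evidence, weight is at least 18): (c) net 49−30=19 ≥ 18 — meets; (d) net 97−76=21 ≥ 18 — meets.
  The plaintiff carries Stage 2; the defendant now bears the burden.
Stage 3 (defendant, any credible evidence, weight is at least 18): (e) 8 < 18 — fails; (f) net 91−80=11 < 18 — fails.
  Stage 3 not carried; the defendant fails its burden.
The plaintiff prevails.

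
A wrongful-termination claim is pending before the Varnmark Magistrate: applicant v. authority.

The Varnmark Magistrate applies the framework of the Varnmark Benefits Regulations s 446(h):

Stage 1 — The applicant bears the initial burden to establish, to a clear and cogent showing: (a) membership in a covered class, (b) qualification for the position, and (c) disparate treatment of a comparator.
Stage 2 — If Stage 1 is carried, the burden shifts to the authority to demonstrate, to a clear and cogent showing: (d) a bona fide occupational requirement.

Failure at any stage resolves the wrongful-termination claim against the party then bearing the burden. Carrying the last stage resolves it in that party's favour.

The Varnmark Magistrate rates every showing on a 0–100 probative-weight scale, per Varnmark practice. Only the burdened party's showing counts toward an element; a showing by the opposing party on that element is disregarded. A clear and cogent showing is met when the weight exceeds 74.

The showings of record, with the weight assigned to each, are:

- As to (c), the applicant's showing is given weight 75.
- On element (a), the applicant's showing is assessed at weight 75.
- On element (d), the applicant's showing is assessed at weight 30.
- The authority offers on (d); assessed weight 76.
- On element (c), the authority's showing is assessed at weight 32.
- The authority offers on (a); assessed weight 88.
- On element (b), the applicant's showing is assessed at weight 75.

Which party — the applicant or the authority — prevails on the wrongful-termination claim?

authority

Stage 1 — burden on applicant; standard: a clear and cogent showing (weight exceeds 74).
    (a): 75 (authority's 88 disregarded) > 74 [met]
    (b): 75 > 74 [met]
    (c): 75 (authority's 32 disregarded) > 74 [met]
  Stage 1 carried; the burden shifts to the authority.
Stage 2 — burden on authority; standard: a clear and cogent showing (weight exceeds 74).
    (d): 76 (applicant's 30 disregarded) > 74 [met]
  The authority carries the last stage.
With every stage satisfied, the authority prevails.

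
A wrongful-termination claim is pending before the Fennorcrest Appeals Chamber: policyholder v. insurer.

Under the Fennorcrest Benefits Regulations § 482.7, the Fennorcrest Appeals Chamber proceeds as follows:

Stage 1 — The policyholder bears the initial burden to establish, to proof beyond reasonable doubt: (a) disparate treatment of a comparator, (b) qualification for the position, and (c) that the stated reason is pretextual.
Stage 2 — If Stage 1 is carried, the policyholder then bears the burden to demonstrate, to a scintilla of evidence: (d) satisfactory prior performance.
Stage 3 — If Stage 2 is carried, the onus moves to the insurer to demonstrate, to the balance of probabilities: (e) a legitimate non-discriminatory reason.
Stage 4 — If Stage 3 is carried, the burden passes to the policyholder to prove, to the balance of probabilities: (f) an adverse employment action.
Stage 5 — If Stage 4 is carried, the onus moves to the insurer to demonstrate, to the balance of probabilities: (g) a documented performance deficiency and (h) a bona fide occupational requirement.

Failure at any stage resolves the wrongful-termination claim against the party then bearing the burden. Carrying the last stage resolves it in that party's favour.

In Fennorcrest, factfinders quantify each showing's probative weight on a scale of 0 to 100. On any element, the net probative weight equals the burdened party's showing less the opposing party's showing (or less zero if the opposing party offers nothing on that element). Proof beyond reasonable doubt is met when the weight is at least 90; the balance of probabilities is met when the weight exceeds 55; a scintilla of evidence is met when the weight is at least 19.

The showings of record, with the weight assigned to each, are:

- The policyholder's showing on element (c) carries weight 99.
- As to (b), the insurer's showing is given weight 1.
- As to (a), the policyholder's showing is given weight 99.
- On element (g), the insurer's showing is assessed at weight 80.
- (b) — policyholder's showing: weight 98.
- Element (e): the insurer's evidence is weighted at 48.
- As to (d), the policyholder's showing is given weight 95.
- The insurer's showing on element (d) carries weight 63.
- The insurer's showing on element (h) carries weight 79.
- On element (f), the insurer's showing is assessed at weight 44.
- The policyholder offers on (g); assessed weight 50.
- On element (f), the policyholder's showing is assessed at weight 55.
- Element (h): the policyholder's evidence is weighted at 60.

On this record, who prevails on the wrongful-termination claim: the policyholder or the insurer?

Stage 1 (policyholder, proof beyond reasonable doubt, weight is at least 90): (a) 99 ≥ 90 — meets; (b) net 98−1=97 ≥ 90 — meets; (c) 99 ≥ 90 — meets.
  All elements met. The policyholder retains the burden for Stage 2.
Stage 2 (policyholder, a scintilla of evidence, weight is at least 19): (d) net 95−63=32 ≥ 19 — meets.
  All elements met. The burden passes to the insurer.
Stage 3 (insurer, the balance of probabilities, weight exceeds 55): (e) 48 ≤ 55 — fails.
  The insurer does not carry Stage 3.
The policyholder prevails.

policyholder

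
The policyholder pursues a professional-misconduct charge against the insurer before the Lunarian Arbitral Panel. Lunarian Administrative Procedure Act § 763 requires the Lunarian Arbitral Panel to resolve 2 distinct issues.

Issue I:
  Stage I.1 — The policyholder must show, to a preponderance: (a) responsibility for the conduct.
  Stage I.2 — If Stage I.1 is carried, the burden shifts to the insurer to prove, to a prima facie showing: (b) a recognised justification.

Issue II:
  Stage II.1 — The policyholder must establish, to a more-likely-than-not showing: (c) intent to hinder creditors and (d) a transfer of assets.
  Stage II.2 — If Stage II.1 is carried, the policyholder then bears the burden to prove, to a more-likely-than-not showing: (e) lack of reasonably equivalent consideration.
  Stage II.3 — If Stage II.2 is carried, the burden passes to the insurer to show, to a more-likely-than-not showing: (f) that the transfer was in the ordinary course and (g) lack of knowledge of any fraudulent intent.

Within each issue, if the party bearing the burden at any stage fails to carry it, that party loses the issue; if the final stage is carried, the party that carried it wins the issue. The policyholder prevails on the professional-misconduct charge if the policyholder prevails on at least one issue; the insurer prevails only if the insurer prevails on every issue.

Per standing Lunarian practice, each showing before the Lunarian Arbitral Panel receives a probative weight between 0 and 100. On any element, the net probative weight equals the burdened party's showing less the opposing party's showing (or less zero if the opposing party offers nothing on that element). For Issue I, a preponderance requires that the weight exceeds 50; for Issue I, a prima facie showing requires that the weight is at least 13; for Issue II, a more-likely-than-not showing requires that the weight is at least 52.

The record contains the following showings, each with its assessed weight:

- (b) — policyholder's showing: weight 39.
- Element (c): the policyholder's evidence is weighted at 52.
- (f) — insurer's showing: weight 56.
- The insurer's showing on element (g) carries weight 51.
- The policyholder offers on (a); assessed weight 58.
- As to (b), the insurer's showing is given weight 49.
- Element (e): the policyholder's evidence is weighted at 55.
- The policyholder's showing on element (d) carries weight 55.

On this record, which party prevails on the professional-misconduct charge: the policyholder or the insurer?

— Issue I —
Stage I.1 (policyholder, a preponderance, weight exceeds 50): (a) 58 > 50 — meets.
  All elements met. The burden passes to the insurer.
Stage I.2 (insurer, a prima facie showing, weight is at least 13): (b) net 49−39=10 < 13 — fails.
  The insurer does not carry Stage I.2.
The policyholder prevails on this issue.
— Issue II —
Stage II.1 — burden on policyholder; standard: a more-likely-than-not showing (weight is at least 52).
    (c): 52 ≥ 52 [met]
    (d): 55 ≥ 52 [met]
  Stage II.1 is satisfied; the policyholder continues to bear the burden.
Stage II.2 — burden on policyholder; standard: a more-likely-than-not showing (weight is at least 52).
    (e): 55 ≥ 52 [met]
  All elements met. The burden passes to the insurer.
Stage II.3 — burden on insurer; standard: a more-likely-than-not showing (weight is at least 52).
    (f): 56 ≥ 52 [met]
    (g): 51 < 52 [not met]
  The insurer does not carry Stage II.3.
So the policyholder prevails on this issue.
Per-issue: Issue I → policyholder; Issue II → policyholder. The policyholder must prevail on at least one issue; overall, the policyholder prevails.

policyholder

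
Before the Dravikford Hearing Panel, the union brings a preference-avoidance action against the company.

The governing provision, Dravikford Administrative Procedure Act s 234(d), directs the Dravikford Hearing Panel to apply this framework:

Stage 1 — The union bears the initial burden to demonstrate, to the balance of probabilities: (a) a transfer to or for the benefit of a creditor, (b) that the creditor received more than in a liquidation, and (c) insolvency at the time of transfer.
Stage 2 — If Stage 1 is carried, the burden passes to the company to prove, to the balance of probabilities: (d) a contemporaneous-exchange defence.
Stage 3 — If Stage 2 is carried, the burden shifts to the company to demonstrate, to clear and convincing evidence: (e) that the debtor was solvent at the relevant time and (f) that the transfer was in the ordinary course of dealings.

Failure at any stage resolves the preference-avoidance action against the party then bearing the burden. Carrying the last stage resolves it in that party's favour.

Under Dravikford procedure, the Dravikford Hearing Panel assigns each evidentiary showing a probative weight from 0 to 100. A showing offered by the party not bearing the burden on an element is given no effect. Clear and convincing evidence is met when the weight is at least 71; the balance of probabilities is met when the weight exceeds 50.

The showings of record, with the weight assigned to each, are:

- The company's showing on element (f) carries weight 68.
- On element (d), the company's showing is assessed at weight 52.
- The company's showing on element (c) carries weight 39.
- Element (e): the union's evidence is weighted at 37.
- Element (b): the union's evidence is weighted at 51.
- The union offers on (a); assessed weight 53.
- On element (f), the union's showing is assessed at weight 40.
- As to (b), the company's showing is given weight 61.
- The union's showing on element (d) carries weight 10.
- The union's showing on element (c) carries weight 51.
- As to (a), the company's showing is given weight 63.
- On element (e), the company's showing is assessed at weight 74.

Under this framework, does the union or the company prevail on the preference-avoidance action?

union

Stage 1 — burden on union; standard: the balance of probabilities (weight exceeds 50).
    (a): 53 (company's 63 disregarded) > 50 [met]
    (b): 51 (company's 61 disregarded) > 50 [met]
    (c): 51 (company's 39 disregarded) > 50 [met]
  Stage 1 is satisfied; the onus moves to the company.
Stage 2 — burden on company; standard: the balance of probabilities (weight exceeds 50).
    (d): 52 (union's 10 disregarded) > 50 [met]
  Stage 2 is satisfied; the company continues to bear the burden.
Stage 3 — burden on company; standard: clear and convincing evidence (weight is at least 71).
    (e): 74 (union's 37 disregarded) ≥ 71 [met]
    (f): 68 (union's 40 disregarded) < 71 [not met]
  The company does not carry Stage 3.
The union prevails.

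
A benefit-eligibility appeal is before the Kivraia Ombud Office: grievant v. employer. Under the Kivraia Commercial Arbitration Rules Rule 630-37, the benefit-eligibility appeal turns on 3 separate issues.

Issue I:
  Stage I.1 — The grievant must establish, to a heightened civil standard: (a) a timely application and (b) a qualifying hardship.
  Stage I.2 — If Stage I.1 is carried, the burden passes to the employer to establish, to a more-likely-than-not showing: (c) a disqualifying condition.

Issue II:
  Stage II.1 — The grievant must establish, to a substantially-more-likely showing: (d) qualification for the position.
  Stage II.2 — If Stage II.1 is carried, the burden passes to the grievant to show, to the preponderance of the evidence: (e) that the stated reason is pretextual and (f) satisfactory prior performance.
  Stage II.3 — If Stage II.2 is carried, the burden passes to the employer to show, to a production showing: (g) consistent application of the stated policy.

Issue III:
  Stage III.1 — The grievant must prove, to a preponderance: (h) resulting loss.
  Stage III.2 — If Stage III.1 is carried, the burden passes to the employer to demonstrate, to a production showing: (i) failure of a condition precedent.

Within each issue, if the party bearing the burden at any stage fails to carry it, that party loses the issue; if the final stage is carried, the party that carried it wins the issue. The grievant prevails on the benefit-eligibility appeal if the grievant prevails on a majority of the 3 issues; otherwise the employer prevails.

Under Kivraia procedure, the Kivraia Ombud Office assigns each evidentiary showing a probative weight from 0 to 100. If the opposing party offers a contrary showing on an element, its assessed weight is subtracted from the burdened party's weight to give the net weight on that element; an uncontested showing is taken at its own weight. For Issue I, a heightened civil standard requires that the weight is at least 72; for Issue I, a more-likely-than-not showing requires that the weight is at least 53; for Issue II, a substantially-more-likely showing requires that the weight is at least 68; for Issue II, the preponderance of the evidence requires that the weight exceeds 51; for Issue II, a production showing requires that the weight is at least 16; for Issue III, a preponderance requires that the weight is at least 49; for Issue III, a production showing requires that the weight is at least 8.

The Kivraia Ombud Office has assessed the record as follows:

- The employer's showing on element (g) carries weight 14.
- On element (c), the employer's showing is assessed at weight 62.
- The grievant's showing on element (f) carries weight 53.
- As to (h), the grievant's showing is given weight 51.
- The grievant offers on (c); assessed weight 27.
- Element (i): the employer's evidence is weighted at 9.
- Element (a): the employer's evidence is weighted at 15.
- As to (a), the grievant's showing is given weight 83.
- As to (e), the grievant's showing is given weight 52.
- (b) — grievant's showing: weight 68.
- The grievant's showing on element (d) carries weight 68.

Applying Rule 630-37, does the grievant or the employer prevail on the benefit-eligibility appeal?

employer

— Issue I —
At Stage I.1 the grievant must meet a heightened civil standard (weight is at least 72): on (a) the weight is 83 less the opposing 15 gives net 68, which does not reach 72, so (a) does not meet the standard; on (b) the weight is 68, < 72, so (b) does not meet the standard.
  Not every element is met, so the grievant fails to carry Stage I.1.
So the employer prevails on this issue.
— Issue II —
At Stage II.1 the grievant must meet a substantially-more-likely showing (weight is at least 68): on (d) the weight is 68, which does reach 68, so (d) meets the standard.
  All elements met. The grievant retains the burden for Stage II.2.
At Stage II.2 the grievant must meet the preponderance of the evidence (weight exceeds 51): on (e) the weight is 52, which does exceed 51, so (e) meets the standard; on (f) the weight is 53, which does exceed 51, so (f) meets the standard.
  The grievant carries Stage II.2; the employer now bears the burden.
At Stage II.3 the employer must meet a production showing (weight is at least 16): on (g) the weight is 14, < 16, so (g) does not meet the standard.
  Stage II.3 not carried; the employer fails its burden.
The grievant prevails on this issue.
— Issue III —
Stage III.1 — burden on grievant; standard: a preponderance (weight is at least 49).
    (h): 51 ≥ 49 [met]
  The grievant carries Stage III.1; the employer now bears the burden.
Stage III.2 — burden on employer; standard: a production showing (weight is at least 8).
    (i): 9 ≥ 8 [met]
  The employer carries the last stage.
All stages carried — the employer prevails on this issue.
Per-issue: Issue I → employer; Issue II → grievant; Issue III → employer. The grievant must prevail on a majority of issues; overall, the employer prevails.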